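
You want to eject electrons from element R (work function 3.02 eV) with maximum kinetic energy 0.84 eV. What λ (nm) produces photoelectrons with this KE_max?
321.20 nm

From Einstein's equation: KE_max = hc/λ - φ

Rearranging for λ:
hc/λ = KE_max + φ
λ = hc/(KE_max + φ)

Required photon energy:
E_photon = KE_max + φ = 0.84 + 3.02 = 3.86 eV

Required wavelength:
λ = hc/E_photon = (6.626×10⁻³⁴)(3×10⁸) / (3.86 × 1.602×10⁻¹⁹)
λ = 321.20 nm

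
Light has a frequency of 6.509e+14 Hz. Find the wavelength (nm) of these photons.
460.58 nm

Using the wave equation: c = fλ

Solving for wavelength:
λ = c/f = (3×10⁸ m/s) / (6.509e+14 Hz)
λ = 460.58 nm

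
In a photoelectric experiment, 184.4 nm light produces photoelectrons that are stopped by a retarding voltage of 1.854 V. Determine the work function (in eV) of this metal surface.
4.87 eV

The stopping potential gives the maximum kinetic energy: KE_max = eV_s = 1.854 eV

From Einstein's photoelectric equation: KE_max = hc/λ - φ
Rearranging: φ = hc/λ - KE_max

Calculate photon energy:
E_photon = hc/λ = (6.626×10⁻³⁴ J·s)(3×10⁸ m/s) / (184.4×10⁻⁹ m) = 6.7237 eV

Therefore:
φ = 6.7237 - 1.854 = 4.87 eV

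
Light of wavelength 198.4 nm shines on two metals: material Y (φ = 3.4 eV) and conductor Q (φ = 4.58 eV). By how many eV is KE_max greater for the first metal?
1.1800 eV

Using KE_max = hc/λ - φ for each metal:

Photon energy: E = hc/λ = 6.2492 eV

For material Y (φ₁ = 3.4 eV):
KE₁ = E - φ₁ = 6.2492 - 3.4 = 2.8492 eV

For conductor Q (φ₂ = 4.58 eV):
KE₂ = E - φ₂ = 6.2492 - 4.58 = 1.6692 eV

Difference:
ΔKE = KE₁ - KE₂ = 2.8492 - 1.6692 = 1.1800 eV

Note: The difference equals the difference in work functions: 4.58 - 3.4 = 1.18 eV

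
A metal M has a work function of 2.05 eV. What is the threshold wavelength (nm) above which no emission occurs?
604.80 nm

The threshold wavelength is when the photon energy equals the work function:
hc/λ₀ = φ

Solving for λ₀:
λ₀ = hc/φ = (6.626×10⁻³⁴ J·s)(3×10⁸ m/s) / (2.05 eV × 1.602×10⁻¹⁹ J/eV)
λ₀ = 604.80 nm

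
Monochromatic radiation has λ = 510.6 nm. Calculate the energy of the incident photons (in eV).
2.4282 eV

Using E = hf = hc/λ:

E = hc/λ = (6.626×10⁻³⁴ J·s)(3×10⁸ m/s) / (510.6×10⁻⁹ m)
E = 2.4282 eV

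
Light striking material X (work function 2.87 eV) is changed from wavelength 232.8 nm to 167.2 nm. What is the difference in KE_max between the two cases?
2.0895 eV

Using Einstein's equation: KE_max = hc/λ - φ

For λ₁ = 232.8 nm:
KE₁ = hc/λ₁ - φ = 5.3258 - 2.87 = 2.4558 eV

For λ₂ = 167.2 nm:
KE₂ = hc/λ₂ - φ = 7.4153 - 2.87 = 4.5453 eV

Change in KE:
ΔKE = KE₂ - KE₁ = 4.5453 - 2.4558 = 2.0895 eV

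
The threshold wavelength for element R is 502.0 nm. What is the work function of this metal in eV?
2.47 eV

At the threshold wavelength, photon energy equals work function:
φ = hc/λ₀

Calculating:
φ = (6.626×10⁻³⁴ J·s)(3×10⁸ m/s) / (502.0×10⁻⁹ m)
φ = 2.47 eV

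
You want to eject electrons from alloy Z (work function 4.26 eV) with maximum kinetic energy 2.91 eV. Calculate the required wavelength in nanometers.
172.92 nm

From Einstein's equation: KE_max = hc/λ - φ

Rearranging for λ:
hc/λ = KE_max + φ
λ = hc/(KE_max + φ)

Required photon energy:
E_photon = KE_max + φ = 2.91 + 4.26 = 7.17 eV

Required wavelength:
λ = hc/E_photon = (6.626×10⁻³⁴)(3×10⁸) / (7.17 × 1.602×10⁻¹⁹)
λ = 172.92 nm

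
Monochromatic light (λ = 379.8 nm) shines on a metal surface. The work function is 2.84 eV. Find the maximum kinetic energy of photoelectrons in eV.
0.4245 eV

Using Einstein's photoelectric equation: KE_max = hf - φ = hc/λ - φ

First, calculate the photon energy:
E_photon = hc/λ = (6.626×10⁻³⁴ J·s)(3×10⁸ m/s) / (379.8×10⁻⁹ m)
E_photon = 3.2645 eV

Then, the maximum kinetic energy:
KE_max = E_photon - φ = 3.2645 eV - 2.84 eV = 0.4245 eV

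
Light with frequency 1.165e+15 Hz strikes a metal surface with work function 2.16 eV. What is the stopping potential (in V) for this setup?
2.6581 V

The stopping potential V_s satisfies: eV_s = KE_max

First, find KE_max using Einstein's equation:
E_photon = hf = (6.626×10⁻³⁴ J·s)(1.165e+15 Hz) = 4.8181 eV
KE_max = E_photon - φ = 4.8181 - 2.16 = 2.6581 eV

Since eV_s = KE_max:
V_s = KE_max/e = 2.6581 V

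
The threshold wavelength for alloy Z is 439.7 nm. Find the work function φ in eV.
2.82 eV

At the threshold wavelength, photon energy equals work function:
φ = hc/λ₀

Calculating:
φ = (6.626×10⁻³⁴ J·s)(3×10⁸ m/s) / (439.7×10⁻⁹ m)
φ = 2.82 eV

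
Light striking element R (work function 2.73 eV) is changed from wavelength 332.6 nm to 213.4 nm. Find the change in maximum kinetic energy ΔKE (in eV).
2.0822 eV

Using Einstein's equation: KE_max = hc/λ - φ

For λ₁ = 332.6 nm:
KE₁ = hc/λ₁ - φ = 3.7277 - 2.73 = 0.9977 eV

For λ₂ = 213.4 nm:
KE₂ = hc/λ₂ - φ = 5.8099 - 2.73 = 3.0799 eV

Change in KE:
ΔKE = KE₂ - KE₁ = 3.0799 - 0.9977 = 2.0822 eV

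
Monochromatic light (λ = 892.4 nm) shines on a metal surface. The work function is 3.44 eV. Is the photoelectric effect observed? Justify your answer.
No

For photoemission, the photon energy must exceed the work function.

Photon energy: E = hc/λ = 1.3893 eV
Work function: φ = 3.44 eV

Since E_photon (1.3893 eV) < φ (3.44 eV), photoemission will NOT occur.
The threshold wavelength is λ₀ = hc/φ = 360.4 nm.
Since 892.4 nm > 360.4 nm, the photons lack sufficient energy.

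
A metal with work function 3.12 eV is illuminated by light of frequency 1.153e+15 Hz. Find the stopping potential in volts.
1.6484 V

The stopping potential V_s satisfies: eV_s = KE_max

First, find KE_max using Einstein's equation:
E_photon = hf = (6.626×10⁻³⁴ J·s)(1.153e+15 Hz) = 4.7684 eV
KE_max = E_photon - φ = 4.7684 - 3.12 = 1.6484 eV

Since eV_s = KE_max:
V_s = KE_max/e = 1.6484 V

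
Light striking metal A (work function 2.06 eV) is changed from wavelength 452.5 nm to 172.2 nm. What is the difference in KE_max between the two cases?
4.4600 eV

Using Einstein's equation: KE_max = hc/λ - φ

For λ₁ = 452.5 nm:
KE₁ = hc/λ₁ - φ = 2.7400 - 2.06 = 0.6800 eV

For λ₂ = 172.2 nm:
KE₂ = hc/λ₂ - φ = 7.2000 - 2.06 = 5.1400 eV

Change in KE:
ΔKE = KE₂ - KE₁ = 5.1400 - 0.6800 = 4.4600 eV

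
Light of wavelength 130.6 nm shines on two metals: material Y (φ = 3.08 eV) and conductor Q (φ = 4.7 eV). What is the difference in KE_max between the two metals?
1.6200 eV

Using KE_max = hc/λ - φ for each metal:

Photon energy: E = hc/λ = 9.4934 eV

For material Y (φ₁ = 3.08 eV):
KE₁ = E - φ₁ = 9.4934 - 3.08 = 6.4134 eV

For conductor Q (φ₂ = 4.7 eV):
KE₂ = E - φ₂ = 9.4934 - 4.7 = 4.7934 eV

Difference:
ΔKE = KE₁ - KE₂ = 6.4134 - 4.7934 = 1.6200 eV

Note: The difference equals the difference in work functions: 4.7 - 3.08 = 1.62 eV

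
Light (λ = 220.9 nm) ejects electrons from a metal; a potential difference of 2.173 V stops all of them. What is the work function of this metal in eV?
3.44 eV

The stopping potential gives the maximum kinetic energy: KE_max = eV_s = 2.173 eV

From Einstein's photoelectric equation: KE_max = hc/λ - φ
Rearranging: φ = hc/λ - KE_max

Calculate photon energy:
E_photon = hc/λ = (6.626×10⁻³⁴ J·s)(3×10⁸ m/s) / (220.9×10⁻⁹ m) = 5.6127 eV

Therefore:
φ = 5.6127 - 2.173 = 3.44 eV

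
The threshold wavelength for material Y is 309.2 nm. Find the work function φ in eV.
4.01 eV

At the threshold wavelength, photon energy equals work function:
φ = hc/λ₀

Calculating:
φ = (6.626×10⁻³⁴ J·s)(3×10⁸ m/s) / (309.2×10⁻⁹ m)
φ = 4.01 eV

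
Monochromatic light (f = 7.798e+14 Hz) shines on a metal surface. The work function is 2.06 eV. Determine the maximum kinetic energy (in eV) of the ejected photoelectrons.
1.1650 eV

Using Einstein's photoelectric equation: KE_max = hf - φ

First, calculate the photon energy:
E_photon = hf = (6.626×10⁻³⁴ J·s)(7.798e+14 Hz)
E_photon = 3.2250 eV

Then, the maximum kinetic energy:
KE_max = E_photon - φ = 3.2250 eV - 2.06 eV = 1.1650 eV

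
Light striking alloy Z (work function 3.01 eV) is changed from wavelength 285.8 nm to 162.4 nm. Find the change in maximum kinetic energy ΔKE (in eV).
3.2963 eV

Using Einstein's equation: KE_max = hc/λ - φ

For λ₁ = 285.8 nm:
KE₁ = hc/λ₁ - φ = 4.3381 - 3.01 = 1.3281 eV

For λ₂ = 162.4 nm:
KE₂ = hc/λ₂ - φ = 7.6345 - 3.01 = 4.6245 eV

Change in KE:
ΔKE = KE₂ - KE₁ = 4.6245 - 1.3281 = 3.2963 eV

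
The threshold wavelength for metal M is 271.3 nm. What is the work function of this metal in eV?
4.57 eV

At the threshold wavelength, photon energy equals work function:
φ = hc/λ₀

Calculating:
φ = (6.626×10⁻³⁴ J·s)(3×10⁸ m/s) / (271.3×10⁻⁹ m)
φ = 4.57 eV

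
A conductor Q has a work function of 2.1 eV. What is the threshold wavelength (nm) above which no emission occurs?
590.40 nm

The threshold wavelength is when the photon energy equals the work function:
hc/λ₀ = φ

Solving for λ₀:
λ₀ = hc/φ = (6.626×10⁻³⁴ J·s)(3×10⁸ m/s) / (2.1 eV × 1.602×10⁻¹⁹ J/eV)
λ₀ = 590.40 nm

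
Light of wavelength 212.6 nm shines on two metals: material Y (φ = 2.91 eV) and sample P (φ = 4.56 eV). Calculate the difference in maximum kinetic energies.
1.6500 eV

Using KE_max = hc/λ - φ for each metal:

Photon energy: E = hc/λ = 5.8318 eV

For material Y (φ₁ = 2.91 eV):
KE₁ = E - φ₁ = 5.8318 - 2.91 = 2.9218 eV

For sample P (φ₂ = 4.56 eV):
KE₂ = E - φ₂ = 5.8318 - 4.56 = 1.2718 eV

Difference:
ΔKE = KE₁ - KE₂ = 2.9218 - 1.2718 = 1.6500 eV

Note: The difference equals the difference in work functions: 4.56 - 2.91 = 1.65 eV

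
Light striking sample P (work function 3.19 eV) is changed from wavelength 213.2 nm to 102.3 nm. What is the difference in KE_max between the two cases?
6.3043 eV

Using Einstein's equation: KE_max = hc/λ - φ

For λ₁ = 213.2 nm:
KE₁ = hc/λ₁ - φ = 5.8154 - 3.19 = 2.6254 eV

For λ₂ = 102.3 nm:
KE₂ = hc/λ₂ - φ = 12.1197 - 3.19 = 8.9297 eV

Change in KE:
ΔKE = KE₂ - KE₁ = 8.9297 - 2.6254 = 6.3043 eV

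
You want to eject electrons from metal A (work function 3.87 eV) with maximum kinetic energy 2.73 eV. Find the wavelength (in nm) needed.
187.85 nm

From Einstein's equation: KE_max = hc/λ - φ

Rearranging for λ:
hc/λ = KE_max + φ
λ = hc/(KE_max + φ)

Required photon energy:
E_photon = KE_max + φ = 2.73 + 3.87 = 6.60 eV

Required wavelength:
λ = hc/E_photon = (6.626×10⁻³⁴)(3×10⁸) / (6.60 × 1.602×10⁻¹⁹)
λ = 187.85 nm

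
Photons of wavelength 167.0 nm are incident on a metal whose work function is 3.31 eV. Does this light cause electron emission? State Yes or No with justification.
Yes

For photoemission, the photon energy must exceed the work function.

Photon energy: E = hc/λ = 7.4242 eV
Work function: φ = 3.31 eV

Since E_photon (7.4242 eV) > φ (3.31 eV), photoemission WILL occur.
The threshold wavelength is λ₀ = hc/φ = 374.6 nm.
Since 167.0 nm < 374.6 nm, the light has sufficient energy.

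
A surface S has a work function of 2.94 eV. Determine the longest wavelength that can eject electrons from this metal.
421.71 nm

The threshold wavelength is when the photon energy equals the work function:
hc/λ₀ = φ

Solving for λ₀:
λ₀ = hc/φ = (6.626×10⁻³⁴ J·s)(3×10⁸ m/s) / (2.94 eV × 1.602×10⁻¹⁹ J/eV)
λ₀ = 421.71 nm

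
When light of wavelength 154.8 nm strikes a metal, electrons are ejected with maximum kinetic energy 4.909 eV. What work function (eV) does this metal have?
3.10 eV

From Einstein's photoelectric equation: KE_max = hf - φ = hc/λ - φ

Rearranging for φ:
φ = hc/λ - KE_max

Calculate photon energy:
E_photon = hc/λ = 8.0093 eV

Therefore:
φ = 8.0093 - 4.909 = 3.10 eV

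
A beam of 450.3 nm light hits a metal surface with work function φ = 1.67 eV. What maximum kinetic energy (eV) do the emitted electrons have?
1.0834 eV

Using Einstein's photoelectric equation: KE_max = hf - φ = hc/λ - φ

First, calculate the photon energy:
E_photon = hc/λ = (6.626×10⁻³⁴ J·s)(3×10⁸ m/s) / (450.3×10⁻⁹ m)
E_photon = 2.7534 eV

Then, the maximum kinetic energy:
KE_max = E_photon - φ = 2.7534 eV - 1.67 eV = 1.0834 eV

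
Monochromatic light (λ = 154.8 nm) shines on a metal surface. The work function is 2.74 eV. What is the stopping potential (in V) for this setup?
5.2693 V

The stopping potential V_s satisfies: eV_s = KE_max

First, find KE_max using Einstein's equation:
E_photon = hc/λ = 8.0093 eV
KE_max = E_photon - φ = 8.0093 - 2.74 = 5.2693 eV

Since eV_s = KE_max:
V_s = KE_max/e = 5.2693 V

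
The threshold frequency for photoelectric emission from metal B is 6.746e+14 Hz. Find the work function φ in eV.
2.79 eV

At the threshold frequency, photon energy equals work function:
φ = hf₀

Calculating:
φ = (6.626×10⁻³⁴ J·s)(6.746e+14 Hz)
φ = 2.79 eV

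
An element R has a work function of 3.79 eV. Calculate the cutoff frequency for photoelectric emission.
9.1642e+14 Hz

The threshold frequency is when the photon energy equals the work function:
hf₀ = φ

Solving for f₀:
f₀ = φ/h = (3.79 eV × 1.602×10⁻¹⁹ J/eV) / (6.626×10⁻³⁴ J·s)
f₀ = 9.1642e+14 Hz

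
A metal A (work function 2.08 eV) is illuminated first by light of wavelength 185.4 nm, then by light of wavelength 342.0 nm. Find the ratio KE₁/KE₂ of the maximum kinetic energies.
2.9816

Using Einstein's equation: KE_max = hc/λ - φ

For λ₁ = 185.4 nm:
E₁ = hc/λ₁ = 6.6874 eV
KE₁ = E₁ - φ = 6.6874 - 2.08 = 4.6074 eV

For λ₂ = 342.0 nm:
E₂ = hc/λ₂ = 3.6253 eV
KE₂ = E₂ - φ = 3.6253 - 2.08 = 1.5453 eV

Ratio: KE₁/KE₂ = 4.6074/1.5453 = 2.9816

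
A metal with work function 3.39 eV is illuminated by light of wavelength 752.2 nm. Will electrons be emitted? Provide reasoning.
No

For photoemission, the photon energy must exceed the work function.

Photon energy: E = hc/λ = 1.6483 eV
Work function: φ = 3.39 eV

Since E_photon (1.6483 eV) < φ (3.39 eV), photoemission will NOT occur.
The threshold wavelength is λ₀ = hc/φ = 365.7 nm.
Since 752.2 nm > 365.7 nm, the photons lack sufficient energy.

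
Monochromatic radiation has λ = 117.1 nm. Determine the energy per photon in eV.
10.5879 eV

Using E = hf = hc/λ:

E = hc/λ = (6.626×10⁻³⁴ J·s)(3×10⁸ m/s) / (117.1×10⁻⁹ m)
E = 10.5879 eV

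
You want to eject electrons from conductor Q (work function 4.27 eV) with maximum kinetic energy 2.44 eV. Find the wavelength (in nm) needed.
184.78 nm

From Einstein's equation: KE_max = hc/λ - φ

Rearranging for λ:
hc/λ = KE_max + φ
λ = hc/(KE_max + φ)

Required photon energy:
E_photon = KE_max + φ = 2.44 + 4.27 = 6.71 eV

Required wavelength:
λ = hc/E_photon = (6.626×10⁻³⁴)(3×10⁸) / (6.71 × 1.602×10⁻¹⁹)
λ = 184.78 nm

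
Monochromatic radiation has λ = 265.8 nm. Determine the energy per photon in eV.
4.6646 eV

Using E = hf = hc/λ:

E = hc/λ = (6.626×10⁻³⁴ J·s)(3×10⁸ m/s) / (265.8×10⁻⁹ m)
E = 4.6646 eV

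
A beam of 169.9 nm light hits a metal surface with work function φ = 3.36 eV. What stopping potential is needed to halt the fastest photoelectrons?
3.9375 V

The stopping potential V_s satisfies: eV_s = KE_max

First, find KE_max using Einstein's equation:
E_photon = hc/λ = 7.2975 eV
KE_max = E_photon - φ = 7.2975 - 3.36 = 3.9375 eV

Since eV_s = KE_max:
V_s = KE_max/e = 3.9375 V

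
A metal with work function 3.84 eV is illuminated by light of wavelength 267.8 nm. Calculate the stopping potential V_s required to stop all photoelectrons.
0.7897 V

The stopping potential V_s satisfies: eV_s = KE_max

First, find KE_max using Einstein's equation:
E_photon = hc/λ = 4.6297 eV
KE_max = E_photon - φ = 4.6297 - 3.84 = 0.7897 eV

Since eV_s = KE_max:
V_s = KE_max/e = 0.7897 V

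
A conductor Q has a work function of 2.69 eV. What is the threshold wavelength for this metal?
460.91 nm

The threshold wavelength is when the photon energy equals the work function:
hc/λ₀ = φ

Solving for λ₀:
λ₀ = hc/φ = (6.626×10⁻³⁴ J·s)(3×10⁸ m/s) / (2.69 eV × 1.602×10⁻¹⁹ J/eV)
λ₀ = 460.91 nm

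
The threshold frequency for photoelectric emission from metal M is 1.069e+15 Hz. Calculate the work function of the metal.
4.42 eV

At the threshold frequency, photon energy equals work function:
φ = hf₀

Calculating:
φ = (6.626×10⁻³⁴ J·s)(1.069e+15 Hz)
φ = 4.42 eV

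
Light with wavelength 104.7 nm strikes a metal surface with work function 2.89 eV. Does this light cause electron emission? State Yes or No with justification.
Yes

For photoemission, the photon energy must exceed the work function.

Photon energy: E = hc/λ = 11.8419 eV
Work function: φ = 2.89 eV

Since E_photon (11.8419 eV) > φ (2.89 eV), photoemission WILL occur.
The threshold wavelength is λ₀ = hc/φ = 429.0 nm.
Since 104.7 nm < 429.0 nm, the light has sufficient energy.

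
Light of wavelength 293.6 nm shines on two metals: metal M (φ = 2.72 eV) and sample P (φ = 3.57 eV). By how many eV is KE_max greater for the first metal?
0.8500 eV

Using KE_max = hc/λ - φ for each metal:

Photon energy: E = hc/λ = 4.2229 eV

For metal M (φ₁ = 2.72 eV):
KE₁ = E - φ₁ = 4.2229 - 2.72 = 1.5029 eV

For sample P (φ₂ = 3.57 eV):
KE₂ = E - φ₂ = 4.2229 - 3.57 = 0.6529 eV

Difference:
ΔKE = KE₁ - KE₂ = 1.5029 - 0.6529 = 0.8500 eV

Note: The difference equals the difference in work functions: 3.57 - 2.72 = 0.85 eV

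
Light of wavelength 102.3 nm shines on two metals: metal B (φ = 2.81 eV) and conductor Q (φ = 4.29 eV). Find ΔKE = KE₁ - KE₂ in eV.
1.4800 eV

Using KE_max = hc/λ - φ for each metal:

Photon energy: E = hc/λ = 12.1197 eV

For metal B (φ₁ = 2.81 eV):
KE₁ = E - φ₁ = 12.1197 - 2.81 = 9.3097 eV

For conductor Q (φ₂ = 4.29 eV):
KE₂ = E - φ₂ = 12.1197 - 4.29 = 7.8297 eV

Difference:
ΔKE = KE₁ - KE₂ = 9.3097 - 7.8297 = 1.4800 eV

Note: The difference equals the difference in work functions: 4.29 - 2.81 = 1.48 eV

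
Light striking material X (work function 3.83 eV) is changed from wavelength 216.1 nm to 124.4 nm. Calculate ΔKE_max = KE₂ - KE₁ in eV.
4.2292 eV

Using Einstein's equation: KE_max = hc/λ - φ

For λ₁ = 216.1 nm:
KE₁ = hc/λ₁ - φ = 5.7374 - 3.83 = 1.9074 eV

For λ₂ = 124.4 nm:
KE₂ = hc/λ₂ - φ = 9.9666 - 3.83 = 6.1366 eV

Change in KE:
ΔKE = KE₂ - KE₁ = 6.1366 - 1.9074 = 4.2292 eV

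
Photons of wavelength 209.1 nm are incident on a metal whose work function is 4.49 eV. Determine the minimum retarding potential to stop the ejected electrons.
1.4394 V

The stopping potential V_s satisfies: eV_s = KE_max

First, find KE_max using Einstein's equation:
E_photon = hc/λ = 5.9294 eV
KE_max = E_photon - φ = 5.9294 - 4.49 = 1.4394 eV

Since eV_s = KE_max:
V_s = KE_max/e = 1.4394 V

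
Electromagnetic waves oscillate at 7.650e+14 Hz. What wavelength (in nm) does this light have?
391.89 nm

Using the wave equation: c = fλ

Solving for wavelength:
λ = c/f = (3×10⁸ m/s) / (7.650e+14 Hz)
λ = 391.89 nm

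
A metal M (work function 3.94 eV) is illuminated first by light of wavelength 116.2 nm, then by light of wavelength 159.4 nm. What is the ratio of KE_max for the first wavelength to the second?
1.7534

Using Einstein's equation: KE_max = hc/λ - φ

For λ₁ = 116.2 nm:
E₁ = hc/λ₁ = 10.6699 eV
KE₁ = E₁ - φ = 10.6699 - 3.94 = 6.7299 eV

For λ₂ = 159.4 nm:
E₂ = hc/λ₂ = 7.7782 eV
KE₂ = E₂ - φ = 7.7782 - 3.94 = 3.8382 eV

Ratio: KE₁/KE₂ = 6.7299/3.8382 = 1.7534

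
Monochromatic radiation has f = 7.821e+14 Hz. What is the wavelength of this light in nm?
383.32 nm

Using the wave equation: c = fλ

Solving for wavelength:
λ = c/f = (3×10⁸ m/s) / (7.821e+14 Hz)
λ = 383.32 nm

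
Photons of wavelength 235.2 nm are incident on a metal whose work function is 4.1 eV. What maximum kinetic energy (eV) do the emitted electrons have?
1.1714 eV

Using Einstein's photoelectric equation: KE_max = hf - φ = hc/λ - φ

First, calculate the photon energy:
E_photon = hc/λ = (6.626×10⁻³⁴ J·s)(3×10⁸ m/s) / (235.2×10⁻⁹ m)
E_photon = 5.2714 eV

Then, the maximum kinetic energy:
KE_max = E_photon - φ = 5.2714 eV - 4.1 eV = 1.1714 eV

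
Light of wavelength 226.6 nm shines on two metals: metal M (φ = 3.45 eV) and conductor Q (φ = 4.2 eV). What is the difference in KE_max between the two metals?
0.7500 eV

Using KE_max = hc/λ - φ for each metal:

Photon energy: E = hc/λ = 5.4715 eV

For metal M (φ₁ = 3.45 eV):
KE₁ = E - φ₁ = 5.4715 - 3.45 = 2.0215 eV

For conductor Q (φ₂ = 4.2 eV):
KE₂ = E - φ₂ = 5.4715 - 4.2 = 1.2715 eV

Difference:
ΔKE = KE₁ - KE₂ = 2.0215 - 1.2715 = 0.7500 eV

Note: The difference equals the difference in work functions: 4.2 - 3.45 = 0.75 eV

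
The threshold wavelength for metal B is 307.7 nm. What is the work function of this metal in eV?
4.03 eV

At the threshold wavelength, photon energy equals work function:
φ = hc/λ₀

Calculating:
φ = (6.626×10⁻³⁴ J·s)(3×10⁸ m/s) / (307.7×10⁻⁹ m)
φ = 4.03 eV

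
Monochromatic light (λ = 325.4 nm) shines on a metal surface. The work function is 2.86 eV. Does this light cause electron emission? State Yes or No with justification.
Yes

For photoemission, the photon energy must exceed the work function.

Photon energy: E = hc/λ = 3.8102 eV
Work function: φ = 2.86 eV

Since E_photon (3.8102 eV) > φ (2.86 eV), photoemission WILL occur.
The threshold wavelength is λ₀ = hc/φ = 433.5 nm.
Since 325.4 nm < 433.5 nm, the light has sufficient energy.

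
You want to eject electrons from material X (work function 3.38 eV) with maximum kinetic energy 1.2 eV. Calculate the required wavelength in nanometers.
270.71 nm

From Einstein's equation: KE_max = hc/λ - φ

Rearranging for λ:
hc/λ = KE_max + φ
λ = hc/(KE_max + φ)

Required photon energy:
E_photon = KE_max + φ = 1.2 + 3.38 = 4.58 eV

Required wavelength:
λ = hc/E_photon = (6.626×10⁻³⁴)(3×10⁸) / (4.58 × 1.602×10⁻¹⁹)
λ = 270.71 nm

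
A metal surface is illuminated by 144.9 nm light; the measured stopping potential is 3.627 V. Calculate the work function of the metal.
4.93 eV

The stopping potential gives the maximum kinetic energy: KE_max = eV_s = 3.627 eV

From Einstein's photoelectric equation: KE_max = hc/λ - φ
Rearranging: φ = hc/λ - KE_max

Calculate photon energy:
E_photon = hc/λ = (6.626×10⁻³⁴ J·s)(3×10⁸ m/s) / (144.9×10⁻⁹ m) = 8.5565 eV

Therefore:
φ = 8.5565 - 3.627 = 4.93 eV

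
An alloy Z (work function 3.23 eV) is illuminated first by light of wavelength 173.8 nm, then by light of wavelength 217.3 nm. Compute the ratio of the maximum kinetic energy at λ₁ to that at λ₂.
1.5768

Using Einstein's equation: KE_max = hc/λ - φ

For λ₁ = 173.8 nm:
E₁ = hc/λ₁ = 7.1337 eV
KE₁ = E₁ - φ = 7.1337 - 3.23 = 3.9037 eV

For λ₂ = 217.3 nm:
E₂ = hc/λ₂ = 5.7057 eV
KE₂ = E₂ - φ = 5.7057 - 3.23 = 2.4757 eV

Ratio: KE₁/KE₂ = 3.9037/2.4757 = 1.5768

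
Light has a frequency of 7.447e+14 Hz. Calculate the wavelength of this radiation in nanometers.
402.57 nm

Using the wave equation: c = fλ

Solving for wavelength:
λ = c/f = (3×10⁸ m/s) / (7.447e+14 Hz)
λ = 402.57 nm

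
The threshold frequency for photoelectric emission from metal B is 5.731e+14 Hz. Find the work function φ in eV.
2.37 eV

At the threshold frequency, photon energy equals work function:
φ = hf₀

Calculating:
φ = (6.626×10⁻³⁴ J·s)(5.731e+14 Hz)
φ = 2.37 eV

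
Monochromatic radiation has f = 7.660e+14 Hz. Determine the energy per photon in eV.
3.1679 eV

Using E = hf:

E = hf = (6.626×10⁻³⁴ J·s)(7.660e+14 Hz)
E = 3.1679 eV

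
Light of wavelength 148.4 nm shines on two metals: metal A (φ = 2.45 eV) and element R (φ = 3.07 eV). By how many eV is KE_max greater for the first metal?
0.6200 eV

Using KE_max = hc/λ - φ for each metal:

Photon energy: E = hc/λ = 8.3547 eV

For metal A (φ₁ = 2.45 eV):
KE₁ = E - φ₁ = 8.3547 - 2.45 = 5.9047 eV

For element R (φ₂ = 3.07 eV):
KE₂ = E - φ₂ = 8.3547 - 3.07 = 5.2847 eV

Difference:
ΔKE = KE₁ - KE₂ = 5.9047 - 5.2847 = 0.6200 eV

Note: The difference equals the difference in work functions: 3.07 - 2.45 = 0.62 eV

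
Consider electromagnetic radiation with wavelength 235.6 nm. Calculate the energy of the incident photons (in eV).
5.2625 eV

Using E = hf = hc/λ:

E = hc/λ = (6.626×10⁻³⁴ J·s)(3×10⁸ m/s) / (235.6×10⁻⁹ m)
E = 5.2625 eV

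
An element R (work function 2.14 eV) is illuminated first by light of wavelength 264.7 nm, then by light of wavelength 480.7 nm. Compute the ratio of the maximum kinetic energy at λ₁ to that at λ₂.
5.7917

Using Einstein's equation: KE_max = hc/λ - φ

For λ₁ = 264.7 nm:
E₁ = hc/λ₁ = 4.6840 eV
KE₁ = E₁ - φ = 4.6840 - 2.14 = 2.5440 eV

For λ₂ = 480.7 nm:
E₂ = hc/λ₂ = 2.5792 eV
KE₂ = E₂ - φ = 2.5792 - 2.14 = 0.4392 eV

Ratio: KE₁/KE₂ = 2.5440/0.4392 = 5.7917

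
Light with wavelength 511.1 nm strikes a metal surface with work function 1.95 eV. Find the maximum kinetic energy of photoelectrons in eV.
0.4758 eV

Using Einstein's photoelectric equation: KE_max = hf - φ = hc/λ - φ

First, calculate the photon energy:
E_photon = hc/λ = (6.626×10⁻³⁴ J·s)(3×10⁸ m/s) / (511.1×10⁻⁹ m)
E_photon = 2.4258 eV

Then, the maximum kinetic energy:
KE_max = E_photon - φ = 2.4258 eV - 1.95 eV = 0.4758 eV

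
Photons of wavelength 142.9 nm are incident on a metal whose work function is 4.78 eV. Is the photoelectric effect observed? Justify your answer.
Yes

For photoemission, the photon energy must exceed the work function.

Photon energy: E = hc/λ = 8.6763 eV
Work function: φ = 4.78 eV

Since E_photon (8.6763 eV) > φ (4.78 eV), photoemission WILL occur.
The threshold wavelength is λ₀ = hc/φ = 259.4 nm.
Since 142.9 nm < 259.4 nm, the light has sufficient energy.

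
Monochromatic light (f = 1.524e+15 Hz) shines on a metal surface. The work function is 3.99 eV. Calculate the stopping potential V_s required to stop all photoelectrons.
2.3128 V

The stopping potential V_s satisfies: eV_s = KE_max

First, find KE_max using Einstein's equation:
E_photon = hf = (6.626×10⁻³⁴ J·s)(1.524e+15 Hz) = 6.3028 eV
KE_max = E_photon - φ = 6.3028 - 3.99 = 2.3128 eV

Since eV_s = KE_max:
V_s = KE_max/e = 2.3128 V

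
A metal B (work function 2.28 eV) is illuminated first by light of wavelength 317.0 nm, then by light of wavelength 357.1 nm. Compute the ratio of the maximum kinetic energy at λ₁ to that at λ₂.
1.3685

Using Einstein's equation: KE_max = hc/λ - φ

For λ₁ = 317.0 nm:
E₁ = hc/λ₁ = 3.9112 eV
KE₁ = E₁ - φ = 3.9112 - 2.28 = 1.6312 eV

For λ₂ = 357.1 nm:
E₂ = hc/λ₂ = 3.4720 eV
KE₂ = E₂ - φ = 3.4720 - 2.28 = 1.1920 eV

Ratio: KE₁/KE₂ = 1.6312/1.1920 = 1.3685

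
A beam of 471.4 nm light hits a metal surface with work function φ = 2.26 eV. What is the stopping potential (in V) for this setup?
0.3701 V

The stopping potential V_s satisfies: eV_s = KE_max

First, find KE_max using Einstein's equation:
E_photon = hc/λ = 2.6301 eV
KE_max = E_photon - φ = 2.6301 - 2.26 = 0.3701 eV

Since eV_s = KE_max:
V_s = KE_max/e = 0.3701 V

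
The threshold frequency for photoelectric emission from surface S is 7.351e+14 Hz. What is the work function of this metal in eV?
3.04 eV

At the threshold frequency, photon energy equals work function:
φ = hf₀

Calculating:
φ = (6.626×10⁻³⁴ J·s)(7.351e+14 Hz)
φ = 3.04 eV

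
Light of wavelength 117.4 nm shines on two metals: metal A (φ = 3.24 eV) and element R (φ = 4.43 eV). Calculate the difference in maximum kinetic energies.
1.1900 eV

Using KE_max = hc/λ - φ for each metal:

Photon energy: E = hc/λ = 10.5608 eV

For metal A (φ₁ = 3.24 eV):
KE₁ = E - φ₁ = 10.5608 - 3.24 = 7.3208 eV

For element R (φ₂ = 4.43 eV):
KE₂ = E - φ₂ = 10.5608 - 4.43 = 6.1308 eV

Difference:
ΔKE = KE₁ - KE₂ = 7.3208 - 6.1308 = 1.1900 eV

Note: The difference equals the difference in work functions: 4.43 - 3.24 = 1.19 eV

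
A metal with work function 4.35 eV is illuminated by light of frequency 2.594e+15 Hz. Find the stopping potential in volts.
6.3779 V

The stopping potential V_s satisfies: eV_s = KE_max

First, find KE_max using Einstein's equation:
E_photon = hf = (6.626×10⁻³⁴ J·s)(2.594e+15 Hz) = 10.7279 eV
KE_max = E_photon - φ = 10.7279 - 4.35 = 6.3779 eV

Since eV_s = KE_max:
V_s = KE_max/e = 6.3779 V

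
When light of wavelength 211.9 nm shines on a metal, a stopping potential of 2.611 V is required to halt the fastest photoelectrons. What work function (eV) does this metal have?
3.24 eV

The stopping potential gives the maximum kinetic energy: KE_max = eV_s = 2.611 eV

From Einstein's photoelectric equation: KE_max = hc/λ - φ
Rearranging: φ = hc/λ - KE_max

Calculate photon energy:
E_photon = hc/λ = (6.626×10⁻³⁴ J·s)(3×10⁸ m/s) / (211.9×10⁻⁹ m) = 5.8511 eV

Therefore:
φ = 5.8511 - 2.611 = 3.24 eV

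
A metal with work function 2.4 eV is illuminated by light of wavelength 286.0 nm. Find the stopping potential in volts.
1.9351 V

The stopping potential V_s satisfies: eV_s = KE_max

First, find KE_max using Einstein's equation:
E_photon = hc/λ = 4.3351 eV
KE_max = E_photon - φ = 4.3351 - 2.4 = 1.9351 eV

Since eV_s = KE_max:
V_s = KE_max/e = 1.9351 V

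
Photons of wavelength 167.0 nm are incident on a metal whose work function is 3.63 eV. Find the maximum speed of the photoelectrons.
1.1553e+06 m/s

First, find the maximum kinetic energy:
E_photon = hc/λ = 7.4242 eV
KE_max = E_photon - φ = 7.4242 - 3.63 = 3.7942 eV

Convert to Joules: KE_max = 3.7942 × 1.602×10⁻¹⁹ J = 6.0790e-19 J

Then use KE = ½mv² to find velocity:
v = √(2·KE/m) = √(2 × 6.0790e-19 J / 9.109e-31 kg)
v = 1.1553e+06 m/s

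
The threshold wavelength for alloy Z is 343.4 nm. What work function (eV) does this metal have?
3.61 eV

At the threshold wavelength, photon energy equals work function:
φ = hc/λ₀

Calculating:
φ = (6.626×10⁻³⁴ J·s)(3×10⁸ m/s) / (343.4×10⁻⁹ m)
φ = 3.61 eV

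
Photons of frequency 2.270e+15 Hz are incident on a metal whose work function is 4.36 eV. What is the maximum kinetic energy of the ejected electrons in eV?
5.0280 eV

Using Einstein's photoelectric equation: KE_max = hf - φ

First, calculate the photon energy:
E_photon = hf = (6.626×10⁻³⁴ J·s)(2.270e+15 Hz)
E_photon = 9.3880 eV

Then, the maximum kinetic energy:
KE_max = E_photon - φ = 9.3880 eV - 4.36 eV = 5.0280 eV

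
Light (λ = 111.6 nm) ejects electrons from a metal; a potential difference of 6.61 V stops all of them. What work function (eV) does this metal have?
4.50 eV

The stopping potential gives the maximum kinetic energy: KE_max = eV_s = 6.61 eV

From Einstein's photoelectric equation: KE_max = hc/λ - φ
Rearranging: φ = hc/λ - KE_max

Calculate photon energy:
E_photon = hc/λ = (6.626×10⁻³⁴ J·s)(3×10⁸ m/s) / (111.6×10⁻⁹ m) = 11.1097 eV

Therefore:
φ = 11.1097 - 6.61 = 4.50 eV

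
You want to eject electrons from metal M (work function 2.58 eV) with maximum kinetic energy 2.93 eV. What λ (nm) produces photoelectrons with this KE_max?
225.02 nm

From Einstein's equation: KE_max = hc/λ - φ

Rearranging for λ:
hc/λ = KE_max + φ
λ = hc/(KE_max + φ)

Required photon energy:
E_photon = KE_max + φ = 2.93 + 2.58 = 5.51 eV

Required wavelength:
λ = hc/E_photon = (6.626×10⁻³⁴)(3×10⁸) / (5.51 × 1.602×10⁻¹⁹)
λ = 225.02 nm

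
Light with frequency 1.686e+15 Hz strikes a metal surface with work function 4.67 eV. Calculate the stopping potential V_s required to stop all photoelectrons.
2.3027 V

The stopping potential V_s satisfies: eV_s = KE_max

First, find KE_max using Einstein's equation:
E_photon = hf = (6.626×10⁻³⁴ J·s)(1.686e+15 Hz) = 6.9727 eV
KE_max = E_photon - φ = 6.9727 - 4.67 = 2.3027 eV

Since eV_s = KE_max:
V_s = KE_max/e = 2.3027 V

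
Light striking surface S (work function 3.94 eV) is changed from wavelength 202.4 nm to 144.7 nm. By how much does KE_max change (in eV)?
2.4427 eV

Using Einstein's equation: KE_max = hc/λ - φ

For λ₁ = 202.4 nm:
KE₁ = hc/λ₁ - φ = 6.1257 - 3.94 = 2.1857 eV

For λ₂ = 144.7 nm:
KE₂ = hc/λ₂ - φ = 8.5684 - 3.94 = 4.6284 eV

Change in KE:
ΔKE = KE₂ - KE₁ = 4.6284 - 2.1857 = 2.4427 eV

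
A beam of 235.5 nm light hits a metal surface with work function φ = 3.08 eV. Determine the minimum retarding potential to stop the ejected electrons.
2.1847 V

The stopping potential V_s satisfies: eV_s = KE_max

First, find KE_max using Einstein's equation:
E_photon = hc/λ = 5.2647 eV
KE_max = E_photon - φ = 5.2647 - 3.08 = 2.1847 eV

Since eV_s = KE_max:
V_s = KE_max/e = 2.1847 V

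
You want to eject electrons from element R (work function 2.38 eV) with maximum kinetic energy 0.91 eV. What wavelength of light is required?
376.85 nm

From Einstein's equation: KE_max = hc/λ - φ

Rearranging for λ:
hc/λ = KE_max + φ
λ = hc/(KE_max + φ)

Required photon energy:
E_photon = KE_max + φ = 0.91 + 2.38 = 3.29 eV

Required wavelength:
λ = hc/E_photon = (6.626×10⁻³⁴)(3×10⁸) / (3.29 × 1.602×10⁻¹⁹)
λ = 376.85 nm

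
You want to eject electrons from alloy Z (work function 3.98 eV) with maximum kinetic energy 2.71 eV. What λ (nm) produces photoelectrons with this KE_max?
185.33 nm

From Einstein's equation: KE_max = hc/λ - φ

Rearranging for λ:
hc/λ = KE_max + φ
λ = hc/(KE_max + φ)

Required photon energy:
E_photon = KE_max + φ = 2.71 + 3.98 = 6.69 eV

Required wavelength:
λ = hc/E_photon = (6.626×10⁻³⁴)(3×10⁸) / (6.69 × 1.602×10⁻¹⁹)
λ = 185.33 nm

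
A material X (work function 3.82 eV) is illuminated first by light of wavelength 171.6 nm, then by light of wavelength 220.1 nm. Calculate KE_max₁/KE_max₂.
1.8781

Using Einstein's equation: KE_max = hc/λ - φ

For λ₁ = 171.6 nm:
E₁ = hc/λ₁ = 7.2252 eV
KE₁ = E₁ - φ = 7.2252 - 3.82 = 3.4052 eV

For λ₂ = 220.1 nm:
E₂ = hc/λ₂ = 5.6331 eV
KE₂ = E₂ - φ = 5.6331 - 3.82 = 1.8131 eV

Ratio: KE₁/KE₂ = 3.4052/1.8131 = 1.8781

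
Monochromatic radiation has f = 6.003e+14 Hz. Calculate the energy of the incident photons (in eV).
2.4826 eV

Using E = hf:

E = hf = (6.626×10⁻³⁴ J·s)(6.003e+14 Hz)
E = 2.4826 eV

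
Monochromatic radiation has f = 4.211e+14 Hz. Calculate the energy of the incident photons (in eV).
1.7415 eV

Using E = hf:

E = hf = (6.626×10⁻³⁴ J·s)(4.211e+14 Hz)
E = 1.7415 eV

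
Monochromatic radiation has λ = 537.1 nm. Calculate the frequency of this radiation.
5.5817e+14 Hz

Using the wave equation: c = fλ

Solving for frequency:
f = c/λ = (3×10⁸ m/s) / (537.1×10⁻⁹ m)
f = 5.5817e+14 Hz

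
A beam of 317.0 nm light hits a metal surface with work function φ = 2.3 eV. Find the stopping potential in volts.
1.6112 V

The stopping potential V_s satisfies: eV_s = KE_max

First, find KE_max using Einstein's equation:
E_photon = hc/λ = 3.9112 eV
KE_max = E_photon - φ = 3.9112 - 2.3 = 1.6112 eV

Since eV_s = KE_max:
V_s = KE_max/e = 1.6112 V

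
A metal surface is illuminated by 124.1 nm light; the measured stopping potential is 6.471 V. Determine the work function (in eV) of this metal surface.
3.52 eV

The stopping potential gives the maximum kinetic energy: KE_max = eV_s = 6.471 eV

From Einstein's photoelectric equation: KE_max = hc/λ - φ
Rearranging: φ = hc/λ - KE_max

Calculate photon energy:
E_photon = hc/λ = (6.626×10⁻³⁴ J·s)(3×10⁸ m/s) / (124.1×10⁻⁹ m) = 9.9907 eV

Therefore:
φ = 9.9907 - 6.471 = 3.52 eV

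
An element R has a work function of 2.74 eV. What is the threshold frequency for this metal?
6.6253e+14 Hz

The threshold frequency is when the photon energy equals the work function:
hf₀ = φ

Solving for f₀:
f₀ = φ/h = (2.74 eV × 1.602×10⁻¹⁹ J/eV) / (6.626×10⁻³⁴ J·s)
f₀ = 6.6253e+14 Hz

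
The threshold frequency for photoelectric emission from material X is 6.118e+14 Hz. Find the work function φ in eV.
2.53 eV

At the threshold frequency, photon energy equals work function:
φ = hf₀

Calculating:
φ = (6.626×10⁻³⁴ J·s)(6.118e+14 Hz)
φ = 2.53 eV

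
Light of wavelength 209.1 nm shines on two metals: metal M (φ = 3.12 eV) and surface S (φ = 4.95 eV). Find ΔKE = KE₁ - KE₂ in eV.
1.8300 eV

Using KE_max = hc/λ - φ for each metal:

Photon energy: E = hc/λ = 5.9294 eV

For metal M (φ₁ = 3.12 eV):
KE₁ = E - φ₁ = 5.9294 - 3.12 = 2.8094 eV

For surface S (φ₂ = 4.95 eV):
KE₂ = E - φ₂ = 5.9294 - 4.95 = 0.9794 eV

Difference:
ΔKE = KE₁ - KE₂ = 2.8094 - 0.9794 = 1.8300 eV

Note: The difference equals the difference in work functions: 4.95 - 3.12 = 1.83 eV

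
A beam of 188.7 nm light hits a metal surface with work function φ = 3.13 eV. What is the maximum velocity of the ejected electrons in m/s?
1.1001e+06 m/s

First, find the maximum kinetic energy:
E_photon = hc/λ = 6.5704 eV
KE_max = E_photon - φ = 6.5704 - 3.13 = 3.4404 eV

Convert to Joules: KE_max = 3.4404 × 1.602×10⁻¹⁹ J = 5.5122e-19 J

Then use KE = ½mv² to find velocity:
v = √(2·KE/m) = √(2 × 5.5122e-19 J / 9.109e-31 kg)
v = 1.1001e+06 m/s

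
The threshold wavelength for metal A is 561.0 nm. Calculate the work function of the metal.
2.21 eV

At the threshold wavelength, photon energy equals work function:
φ = hc/λ₀

Calculating:
φ = (6.626×10⁻³⁴ J·s)(3×10⁸ m/s) / (561.0×10⁻⁹ m)
φ = 2.21 eV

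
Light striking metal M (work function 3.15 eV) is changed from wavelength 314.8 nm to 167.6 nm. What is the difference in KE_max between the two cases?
3.4591 eV

Using Einstein's equation: KE_max = hc/λ - φ

For λ₁ = 314.8 nm:
KE₁ = hc/λ₁ - φ = 3.9385 - 3.15 = 0.7885 eV

For λ₂ = 167.6 nm:
KE₂ = hc/λ₂ - φ = 7.3976 - 3.15 = 4.2476 eV

Change in KE:
ΔKE = KE₂ - KE₁ = 4.2476 - 0.7885 = 3.4591 eV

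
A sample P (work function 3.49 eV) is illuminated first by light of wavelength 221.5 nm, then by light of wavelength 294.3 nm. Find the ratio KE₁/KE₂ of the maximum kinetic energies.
2.9155

Using Einstein's equation: KE_max = hc/λ - φ

For λ₁ = 221.5 nm:
E₁ = hc/λ₁ = 5.5975 eV
KE₁ = E₁ - φ = 5.5975 - 3.49 = 2.1075 eV

For λ₂ = 294.3 nm:
E₂ = hc/λ₂ = 4.2129 eV
KE₂ = E₂ - φ = 4.2129 - 3.49 = 0.7229 eV

Ratio: KE₁/KE₂ = 2.1075/0.7229 = 2.9155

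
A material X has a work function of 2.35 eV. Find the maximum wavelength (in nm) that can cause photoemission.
527.59 nm

The threshold wavelength is when the photon energy equals the work function:
hc/λ₀ = φ

Solving for λ₀:
λ₀ = hc/φ = (6.626×10⁻³⁴ J·s)(3×10⁸ m/s) / (2.35 eV × 1.602×10⁻¹⁹ J/eV)
λ₀ = 527.59 nm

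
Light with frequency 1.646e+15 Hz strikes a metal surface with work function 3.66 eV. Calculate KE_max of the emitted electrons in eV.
3.1473 eV

Using Einstein's photoelectric equation: KE_max = hf - φ

First, calculate the photon energy:
E_photon = hf = (6.626×10⁻³⁴ J·s)(1.646e+15 Hz)
E_photon = 6.8073 eV

Then, the maximum kinetic energy:
KE_max = E_photon - φ = 6.8073 eV - 3.66 eV = 3.1473 eV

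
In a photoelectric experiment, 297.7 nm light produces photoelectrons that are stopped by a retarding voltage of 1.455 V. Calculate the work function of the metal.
2.71 eV

The stopping potential gives the maximum kinetic energy: KE_max = eV_s = 1.455 eV

From Einstein's photoelectric equation: KE_max = hc/λ - φ
Rearranging: φ = hc/λ - KE_max

Calculate photon energy:
E_photon = hc/λ = (6.626×10⁻³⁴ J·s)(3×10⁸ m/s) / (297.7×10⁻⁹ m) = 4.1647 eV

Therefore:
φ = 4.1647 - 1.455 = 2.71 eV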